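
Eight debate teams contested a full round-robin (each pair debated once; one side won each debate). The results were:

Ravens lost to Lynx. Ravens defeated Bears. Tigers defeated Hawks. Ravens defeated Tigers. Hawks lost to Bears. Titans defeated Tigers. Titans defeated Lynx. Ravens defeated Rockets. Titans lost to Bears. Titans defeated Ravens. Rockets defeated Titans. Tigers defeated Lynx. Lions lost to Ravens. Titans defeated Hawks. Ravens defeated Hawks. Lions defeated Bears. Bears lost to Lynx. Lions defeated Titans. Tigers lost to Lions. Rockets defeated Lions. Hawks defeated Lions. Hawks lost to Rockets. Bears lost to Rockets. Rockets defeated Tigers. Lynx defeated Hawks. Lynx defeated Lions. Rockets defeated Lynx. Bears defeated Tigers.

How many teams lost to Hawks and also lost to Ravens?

Hawks beat: Lions.
Ravens beat: Hawks, Bears, Rockets, Lions, Tigers.
Both beat: Lions — 1.

1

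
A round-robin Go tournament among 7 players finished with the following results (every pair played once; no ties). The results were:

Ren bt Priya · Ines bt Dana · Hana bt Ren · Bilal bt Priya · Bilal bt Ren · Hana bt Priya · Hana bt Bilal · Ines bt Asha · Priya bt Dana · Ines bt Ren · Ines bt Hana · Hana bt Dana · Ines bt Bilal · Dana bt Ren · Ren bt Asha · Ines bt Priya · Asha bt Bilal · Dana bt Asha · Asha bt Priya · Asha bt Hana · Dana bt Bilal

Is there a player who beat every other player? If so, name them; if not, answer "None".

Ines

Ines has 6 wins out of 6 opponents — a perfect record.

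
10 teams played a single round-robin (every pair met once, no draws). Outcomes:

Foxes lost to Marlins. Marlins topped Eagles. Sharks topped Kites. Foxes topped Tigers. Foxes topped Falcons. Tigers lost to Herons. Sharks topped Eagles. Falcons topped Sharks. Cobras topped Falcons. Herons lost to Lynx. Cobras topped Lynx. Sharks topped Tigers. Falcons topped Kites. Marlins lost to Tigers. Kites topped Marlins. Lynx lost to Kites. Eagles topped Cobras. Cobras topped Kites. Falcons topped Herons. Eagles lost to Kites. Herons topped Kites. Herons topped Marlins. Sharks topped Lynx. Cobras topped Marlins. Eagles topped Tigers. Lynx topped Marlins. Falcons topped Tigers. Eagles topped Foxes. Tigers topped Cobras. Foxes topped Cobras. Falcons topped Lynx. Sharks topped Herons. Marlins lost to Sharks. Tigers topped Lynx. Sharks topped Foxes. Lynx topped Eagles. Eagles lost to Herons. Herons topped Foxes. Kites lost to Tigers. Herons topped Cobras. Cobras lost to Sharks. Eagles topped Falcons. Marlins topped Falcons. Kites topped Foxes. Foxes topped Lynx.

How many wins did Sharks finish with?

Sharks' results: beat Foxes, Eagles, Herons, Marlins, Tigers, Lynx, Cobras, Kites; lost to Falcons.
That is 8 wins.

8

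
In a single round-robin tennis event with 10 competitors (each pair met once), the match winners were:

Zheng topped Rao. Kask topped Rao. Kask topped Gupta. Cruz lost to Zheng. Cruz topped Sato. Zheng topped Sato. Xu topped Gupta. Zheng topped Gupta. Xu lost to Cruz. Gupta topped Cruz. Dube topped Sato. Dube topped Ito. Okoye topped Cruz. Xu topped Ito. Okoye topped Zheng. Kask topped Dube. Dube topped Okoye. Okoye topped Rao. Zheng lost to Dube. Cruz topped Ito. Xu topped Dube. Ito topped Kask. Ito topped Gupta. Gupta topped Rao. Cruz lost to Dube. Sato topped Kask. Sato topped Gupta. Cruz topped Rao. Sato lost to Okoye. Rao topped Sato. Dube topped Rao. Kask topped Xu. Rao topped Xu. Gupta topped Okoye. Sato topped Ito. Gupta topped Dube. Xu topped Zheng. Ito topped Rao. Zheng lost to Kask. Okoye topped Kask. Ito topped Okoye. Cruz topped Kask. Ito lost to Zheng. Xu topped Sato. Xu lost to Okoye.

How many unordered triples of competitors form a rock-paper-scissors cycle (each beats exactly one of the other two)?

34

Win totals: Okoye 6, Dube 6, Kask 5, Zheng 5, Ito 4, Xu 5, Rao 2, Cruz 5, Gupta 4, Sato 3.
A competitor with w wins dominates both others in C(w,2) triples; summing gives 15 + 15 + 10 + 10 + 6 + 10 + 1 + 10 + 6 + 3 = 86 transitive triples.
Total triples C(10,3) = 120, so cyclic triples = 120 − 86 = 34.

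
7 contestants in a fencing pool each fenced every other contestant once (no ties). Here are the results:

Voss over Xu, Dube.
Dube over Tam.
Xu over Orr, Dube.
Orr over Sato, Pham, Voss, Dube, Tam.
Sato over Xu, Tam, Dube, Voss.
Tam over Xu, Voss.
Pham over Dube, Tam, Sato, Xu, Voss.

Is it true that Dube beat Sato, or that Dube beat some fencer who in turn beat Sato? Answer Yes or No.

No

Dube did not beat Sato directly.
Dube beat Tam, but each of them lost to Sato. No two-step path.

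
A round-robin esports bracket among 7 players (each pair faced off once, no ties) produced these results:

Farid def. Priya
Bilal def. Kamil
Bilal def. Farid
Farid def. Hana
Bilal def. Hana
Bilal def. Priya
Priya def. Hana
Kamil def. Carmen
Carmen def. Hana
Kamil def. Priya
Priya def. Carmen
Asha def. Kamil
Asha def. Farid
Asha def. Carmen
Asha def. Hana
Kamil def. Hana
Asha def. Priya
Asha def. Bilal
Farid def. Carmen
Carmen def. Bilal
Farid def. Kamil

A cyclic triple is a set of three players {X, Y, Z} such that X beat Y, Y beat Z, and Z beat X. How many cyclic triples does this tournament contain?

3

Win totals: Asha 6, Farid 4, Priya 2, Carmen 2, Bilal 4, Hana 0, Kamil 3.
A player with w wins dominates both others in C(w,2) triples; summing gives 15 + 6 + 1 + 1 + 6 + 0 + 3 = 32 transitive triples.
Total triples C(7,3) = 35, so cyclic triples = 35 − 32 = 3.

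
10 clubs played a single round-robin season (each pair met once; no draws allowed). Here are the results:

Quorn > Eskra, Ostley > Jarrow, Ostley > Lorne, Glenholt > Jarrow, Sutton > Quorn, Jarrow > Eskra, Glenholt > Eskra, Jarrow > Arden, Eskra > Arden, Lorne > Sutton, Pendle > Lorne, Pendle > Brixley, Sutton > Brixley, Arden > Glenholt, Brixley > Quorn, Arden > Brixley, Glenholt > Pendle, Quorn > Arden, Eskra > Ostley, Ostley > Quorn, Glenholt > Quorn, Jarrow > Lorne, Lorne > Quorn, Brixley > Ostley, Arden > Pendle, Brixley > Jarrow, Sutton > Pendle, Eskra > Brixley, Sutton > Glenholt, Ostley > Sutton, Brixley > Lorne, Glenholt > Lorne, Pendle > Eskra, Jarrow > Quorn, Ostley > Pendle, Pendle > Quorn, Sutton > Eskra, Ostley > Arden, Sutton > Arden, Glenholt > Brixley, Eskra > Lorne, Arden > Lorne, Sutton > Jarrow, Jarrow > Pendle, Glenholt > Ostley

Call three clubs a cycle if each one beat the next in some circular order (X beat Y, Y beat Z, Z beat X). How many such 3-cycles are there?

Win totals: Pendle 4, Ostley 6, Arden 4, Quorn 2, Jarrow 5, Sutton 7, Eskra 4, Lorne 2, Glenholt 7, Brixley 4.
A club with w wins dominates both others in C(w,2) triples; summing gives 6 + 15 + 6 + 1 + 10 + 21 + 6 + 1 + 21 + 6 = 93 transitive triples.
Total triples C(10,3) = 120, so cyclic triples = 120 − 93 = 27.

27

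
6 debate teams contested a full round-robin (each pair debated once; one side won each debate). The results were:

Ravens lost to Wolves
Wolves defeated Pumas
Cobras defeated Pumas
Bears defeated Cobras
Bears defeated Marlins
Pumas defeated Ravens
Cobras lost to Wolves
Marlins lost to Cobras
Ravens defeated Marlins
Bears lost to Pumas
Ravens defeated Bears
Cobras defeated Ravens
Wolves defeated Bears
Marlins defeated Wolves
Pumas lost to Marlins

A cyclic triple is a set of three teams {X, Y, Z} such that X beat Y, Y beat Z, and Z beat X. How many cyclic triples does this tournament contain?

7

Win totals: Wolves 4, Pumas 2, Ravens 2, Cobras 3, Bears 2, Marlins 2.
A team with w wins dominates both others in C(w,2) triples; summing gives 6 + 1 + 1 + 3 + 1 + 1 = 13 transitive triples.
Total triples C(6,3) = 20, so cyclic triples = 20 − 13 = 7.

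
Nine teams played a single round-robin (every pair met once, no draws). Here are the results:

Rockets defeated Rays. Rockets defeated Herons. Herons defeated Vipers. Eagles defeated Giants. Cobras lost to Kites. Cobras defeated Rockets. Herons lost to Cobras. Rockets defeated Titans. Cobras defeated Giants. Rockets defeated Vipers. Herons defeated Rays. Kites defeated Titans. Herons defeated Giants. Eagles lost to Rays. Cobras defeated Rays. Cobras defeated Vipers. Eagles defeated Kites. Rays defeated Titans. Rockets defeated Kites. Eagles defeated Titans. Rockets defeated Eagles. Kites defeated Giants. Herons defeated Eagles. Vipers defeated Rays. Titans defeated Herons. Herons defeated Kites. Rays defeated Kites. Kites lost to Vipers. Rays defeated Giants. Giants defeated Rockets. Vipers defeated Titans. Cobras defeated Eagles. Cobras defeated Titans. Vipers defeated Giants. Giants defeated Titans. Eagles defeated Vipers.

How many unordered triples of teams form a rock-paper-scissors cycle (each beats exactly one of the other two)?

Win totals: Rockets 6, Rays 4, Herons 5, Giants 2, Vipers 4, Titans 1, Cobras 7, Kites 3, Eagles 4.
A team with w wins dominates both others in C(w,2) triples; summing gives 15 + 6 + 10 + 1 + 6 + 0 + 21 + 3 + 6 = 68 transitive triples.
Total triples C(9,3) = 84, so cyclic triples = 84 − 68 = 16.

16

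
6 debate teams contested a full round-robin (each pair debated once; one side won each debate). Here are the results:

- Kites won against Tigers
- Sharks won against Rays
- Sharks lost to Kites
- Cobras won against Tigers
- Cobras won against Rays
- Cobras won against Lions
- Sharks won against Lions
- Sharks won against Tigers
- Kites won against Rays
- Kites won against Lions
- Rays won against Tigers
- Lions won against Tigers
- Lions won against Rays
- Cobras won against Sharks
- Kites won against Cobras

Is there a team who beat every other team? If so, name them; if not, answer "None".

Kites

Kites has 5 wins out of 5 opponents — a perfect record.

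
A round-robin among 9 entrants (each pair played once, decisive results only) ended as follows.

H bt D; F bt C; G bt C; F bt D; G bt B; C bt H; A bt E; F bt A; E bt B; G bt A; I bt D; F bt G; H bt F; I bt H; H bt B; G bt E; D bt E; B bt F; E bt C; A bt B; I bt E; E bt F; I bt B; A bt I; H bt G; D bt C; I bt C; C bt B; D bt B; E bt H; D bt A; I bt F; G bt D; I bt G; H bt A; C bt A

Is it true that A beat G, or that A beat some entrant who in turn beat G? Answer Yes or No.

A did not beat G directly.
A beat B, E, I. Of those, I beat G.

Yes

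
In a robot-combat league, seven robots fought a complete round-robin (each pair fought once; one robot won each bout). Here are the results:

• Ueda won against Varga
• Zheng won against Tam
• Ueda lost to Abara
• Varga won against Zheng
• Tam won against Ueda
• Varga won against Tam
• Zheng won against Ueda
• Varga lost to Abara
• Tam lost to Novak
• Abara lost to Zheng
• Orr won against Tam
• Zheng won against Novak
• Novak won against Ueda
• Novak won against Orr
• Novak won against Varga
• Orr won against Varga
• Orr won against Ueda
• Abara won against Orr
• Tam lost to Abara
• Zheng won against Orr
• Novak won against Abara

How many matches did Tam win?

Tam's results: beat Ueda; lost to Varga, Abara, Novak, Orr, Zheng.
That is 1 win.

1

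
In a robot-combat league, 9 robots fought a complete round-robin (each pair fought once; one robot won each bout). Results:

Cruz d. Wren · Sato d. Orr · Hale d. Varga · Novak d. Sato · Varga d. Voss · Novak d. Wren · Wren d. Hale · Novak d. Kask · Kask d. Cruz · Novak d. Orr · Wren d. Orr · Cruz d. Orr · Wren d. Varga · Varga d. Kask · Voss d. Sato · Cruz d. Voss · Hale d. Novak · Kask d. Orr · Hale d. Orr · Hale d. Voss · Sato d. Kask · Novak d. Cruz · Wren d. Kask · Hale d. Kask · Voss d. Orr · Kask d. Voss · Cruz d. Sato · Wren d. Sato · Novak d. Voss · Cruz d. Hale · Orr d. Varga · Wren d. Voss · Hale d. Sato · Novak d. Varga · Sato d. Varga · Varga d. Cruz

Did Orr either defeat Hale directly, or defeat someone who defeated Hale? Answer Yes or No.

Orr did not beat Hale directly.
Orr beat Varga, but each of them lost to Hale. No two-step path.

No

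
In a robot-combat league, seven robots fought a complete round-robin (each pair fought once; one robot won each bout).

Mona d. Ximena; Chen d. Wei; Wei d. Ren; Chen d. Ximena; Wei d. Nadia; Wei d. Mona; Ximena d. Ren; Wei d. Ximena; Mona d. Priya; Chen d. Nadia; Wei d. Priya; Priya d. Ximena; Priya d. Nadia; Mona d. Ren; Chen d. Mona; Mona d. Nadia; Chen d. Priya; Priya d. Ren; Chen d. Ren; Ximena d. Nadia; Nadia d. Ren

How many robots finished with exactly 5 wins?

Win totals: Mona 4, Ximena 2, Priya 3, Wei 5, Nadia 1, Chen 6, Ren 0.
Exactly 5: Wei — 1 robot.

1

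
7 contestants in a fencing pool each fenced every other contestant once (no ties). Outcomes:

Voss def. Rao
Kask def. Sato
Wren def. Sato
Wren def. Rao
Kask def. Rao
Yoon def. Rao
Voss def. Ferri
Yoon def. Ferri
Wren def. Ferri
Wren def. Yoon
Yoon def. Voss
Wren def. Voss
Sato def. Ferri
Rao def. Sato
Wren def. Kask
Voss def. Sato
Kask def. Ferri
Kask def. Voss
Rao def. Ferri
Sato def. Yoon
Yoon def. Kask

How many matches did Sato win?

2

Sato's results: beat Ferri, Yoon; lost to Rao, Wren, Kask, Voss.
That is 2 wins.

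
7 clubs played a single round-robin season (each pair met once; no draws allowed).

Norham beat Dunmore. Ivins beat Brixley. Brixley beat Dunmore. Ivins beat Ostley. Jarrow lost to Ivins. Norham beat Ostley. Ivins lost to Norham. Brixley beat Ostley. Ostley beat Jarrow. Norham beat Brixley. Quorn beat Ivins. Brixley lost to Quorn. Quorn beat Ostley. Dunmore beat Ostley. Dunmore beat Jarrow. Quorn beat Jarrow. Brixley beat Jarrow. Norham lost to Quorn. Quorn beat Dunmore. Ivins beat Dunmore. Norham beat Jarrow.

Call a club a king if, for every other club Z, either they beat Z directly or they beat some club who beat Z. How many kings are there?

1

Norham cannot reach Quorn in two steps.
Dunmore cannot reach Norham, Quorn, Brixley, Ivins in two steps.
Quorn reaches everyone (king).
Brixley cannot reach Norham, Quorn, Ivins in two steps.
Ivins cannot reach Norham, Quorn in two steps.
Jarrow cannot reach Norham, Dunmore, Quorn, Brixley, Ivins, Ostley in two steps.
Ostley cannot reach Norham, Dunmore, Quorn, Brixley, Ivins in two steps.
Kings: Quorn — 1.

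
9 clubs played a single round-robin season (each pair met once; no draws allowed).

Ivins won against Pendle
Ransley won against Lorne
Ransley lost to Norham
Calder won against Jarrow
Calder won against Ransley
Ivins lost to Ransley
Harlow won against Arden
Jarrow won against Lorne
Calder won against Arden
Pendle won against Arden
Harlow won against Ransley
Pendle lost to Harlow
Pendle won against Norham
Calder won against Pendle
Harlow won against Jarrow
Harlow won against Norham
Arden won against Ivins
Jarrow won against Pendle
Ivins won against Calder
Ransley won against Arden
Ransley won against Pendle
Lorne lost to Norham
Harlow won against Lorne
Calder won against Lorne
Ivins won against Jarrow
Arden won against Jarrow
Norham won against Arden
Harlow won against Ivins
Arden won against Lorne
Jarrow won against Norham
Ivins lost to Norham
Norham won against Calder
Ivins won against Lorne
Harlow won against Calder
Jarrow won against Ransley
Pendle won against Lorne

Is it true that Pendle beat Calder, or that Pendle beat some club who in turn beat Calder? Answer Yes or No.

Yes

Pendle did not beat Calder directly.
Pendle beat Norham, Arden, Lorne. Of those, Norham beat Calder.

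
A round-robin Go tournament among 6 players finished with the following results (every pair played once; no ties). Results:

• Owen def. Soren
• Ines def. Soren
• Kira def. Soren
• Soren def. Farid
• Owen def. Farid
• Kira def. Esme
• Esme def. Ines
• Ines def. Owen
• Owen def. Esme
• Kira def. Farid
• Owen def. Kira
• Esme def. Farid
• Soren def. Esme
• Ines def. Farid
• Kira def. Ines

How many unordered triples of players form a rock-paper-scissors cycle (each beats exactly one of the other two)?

Of the C(6,3) = 20 triples, the cyclic ones are: {Ines, Owen, Esme}; {Ines, Owen, Kira}; {Ines, Esme, Soren}.
That is 3.

3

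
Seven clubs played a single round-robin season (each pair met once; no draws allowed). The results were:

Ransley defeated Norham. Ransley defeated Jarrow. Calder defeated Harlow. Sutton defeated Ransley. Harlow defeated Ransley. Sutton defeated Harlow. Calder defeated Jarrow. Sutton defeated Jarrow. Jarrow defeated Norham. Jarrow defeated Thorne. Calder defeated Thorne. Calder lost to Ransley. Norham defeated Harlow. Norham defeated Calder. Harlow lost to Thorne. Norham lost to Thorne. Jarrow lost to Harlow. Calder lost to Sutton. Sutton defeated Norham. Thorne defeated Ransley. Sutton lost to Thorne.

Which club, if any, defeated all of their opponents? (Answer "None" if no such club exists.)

None

Highest win total is Sutton with 5 (out of 6 possible).
Sutton lost to Thorne, so no club went undefeated.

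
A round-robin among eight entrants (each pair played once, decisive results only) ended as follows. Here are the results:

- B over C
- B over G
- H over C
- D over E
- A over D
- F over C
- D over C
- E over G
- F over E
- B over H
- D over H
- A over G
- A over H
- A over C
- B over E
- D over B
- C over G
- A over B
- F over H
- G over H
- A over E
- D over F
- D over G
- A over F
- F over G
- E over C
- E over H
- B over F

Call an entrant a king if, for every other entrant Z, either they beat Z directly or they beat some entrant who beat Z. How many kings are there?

1

A reaches everyone (king).
B cannot reach A, D in two steps.
C cannot reach A, B, D, E, F in two steps.
D cannot reach A in two steps.
E cannot reach A, B, D, F in two steps.
F cannot reach A, B, D in two steps.
G cannot reach A, B, D, E, F in two steps.
H cannot reach A, B, D, E, F in two steps.
Kings: A — 1.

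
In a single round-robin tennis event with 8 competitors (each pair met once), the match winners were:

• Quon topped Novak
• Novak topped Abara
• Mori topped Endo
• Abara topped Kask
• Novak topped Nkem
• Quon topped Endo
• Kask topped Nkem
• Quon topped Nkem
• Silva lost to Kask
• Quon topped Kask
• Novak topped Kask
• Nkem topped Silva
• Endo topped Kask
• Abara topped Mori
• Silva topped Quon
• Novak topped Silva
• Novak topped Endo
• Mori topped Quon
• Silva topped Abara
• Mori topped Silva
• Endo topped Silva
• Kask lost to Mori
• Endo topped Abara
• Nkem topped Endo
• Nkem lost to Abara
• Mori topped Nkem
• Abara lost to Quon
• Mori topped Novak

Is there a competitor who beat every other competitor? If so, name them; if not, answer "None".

Highest win total is Mori with 6 (out of 7 possible).
Mori lost to Abara, so no competitor went undefeated.

None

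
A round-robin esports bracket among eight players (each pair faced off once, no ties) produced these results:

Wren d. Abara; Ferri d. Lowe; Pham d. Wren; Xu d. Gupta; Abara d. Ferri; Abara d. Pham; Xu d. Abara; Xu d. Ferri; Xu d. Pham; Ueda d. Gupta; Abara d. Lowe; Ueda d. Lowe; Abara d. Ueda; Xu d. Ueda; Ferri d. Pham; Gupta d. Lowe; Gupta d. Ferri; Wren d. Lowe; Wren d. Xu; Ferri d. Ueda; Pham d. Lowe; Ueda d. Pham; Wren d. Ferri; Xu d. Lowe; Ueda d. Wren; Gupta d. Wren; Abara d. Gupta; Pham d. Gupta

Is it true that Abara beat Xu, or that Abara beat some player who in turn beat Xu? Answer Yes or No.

No

Abara did not beat Xu directly.
Abara beat Gupta, Lowe, Pham, Ferri, Ueda, but each of them lost to Xu. No two-step path.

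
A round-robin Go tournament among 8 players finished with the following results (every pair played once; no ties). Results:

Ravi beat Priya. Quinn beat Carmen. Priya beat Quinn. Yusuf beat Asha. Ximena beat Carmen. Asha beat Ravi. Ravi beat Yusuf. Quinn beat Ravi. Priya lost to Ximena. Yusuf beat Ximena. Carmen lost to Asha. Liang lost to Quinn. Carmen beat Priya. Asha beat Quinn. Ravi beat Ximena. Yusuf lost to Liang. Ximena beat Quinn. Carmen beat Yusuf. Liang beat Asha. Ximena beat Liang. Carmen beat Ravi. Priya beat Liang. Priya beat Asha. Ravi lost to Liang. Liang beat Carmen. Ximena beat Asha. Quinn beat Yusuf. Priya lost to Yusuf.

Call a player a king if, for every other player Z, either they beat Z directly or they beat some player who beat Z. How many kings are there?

7

Ximena reaches everyone (king).
Ravi reaches everyone (king).
Asha reaches everyone (king).
Carmen reaches everyone (king).
Yusuf reaches everyone (king).
Quinn reaches everyone (king).
Liang reaches everyone (king).
Priya cannot reach Ximena in two steps.
Kings: Ximena, Ravi, Asha, Carmen, Yusuf, Quinn, Liang — 7.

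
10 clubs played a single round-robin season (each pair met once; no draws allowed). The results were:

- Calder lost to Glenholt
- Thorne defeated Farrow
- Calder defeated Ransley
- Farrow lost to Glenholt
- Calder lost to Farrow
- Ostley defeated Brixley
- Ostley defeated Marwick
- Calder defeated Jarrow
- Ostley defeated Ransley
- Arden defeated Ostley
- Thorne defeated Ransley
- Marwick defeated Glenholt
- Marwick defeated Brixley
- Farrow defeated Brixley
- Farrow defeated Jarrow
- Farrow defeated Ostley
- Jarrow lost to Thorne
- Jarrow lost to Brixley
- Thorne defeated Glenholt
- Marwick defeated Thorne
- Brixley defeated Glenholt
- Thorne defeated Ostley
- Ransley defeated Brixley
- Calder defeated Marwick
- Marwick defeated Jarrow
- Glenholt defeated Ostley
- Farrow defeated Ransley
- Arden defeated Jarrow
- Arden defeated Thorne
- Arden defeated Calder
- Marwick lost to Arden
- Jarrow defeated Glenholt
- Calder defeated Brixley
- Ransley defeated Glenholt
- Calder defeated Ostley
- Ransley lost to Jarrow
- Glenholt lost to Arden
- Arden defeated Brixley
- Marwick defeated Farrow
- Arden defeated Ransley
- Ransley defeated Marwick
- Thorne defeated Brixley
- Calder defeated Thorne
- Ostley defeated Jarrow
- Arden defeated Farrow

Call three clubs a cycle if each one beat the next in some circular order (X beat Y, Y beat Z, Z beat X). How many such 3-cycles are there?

20

Win totals: Thorne 6, Marwick 5, Calder 6, Ransley 3, Farrow 5, Ostley 4, Glenholt 3, Brixley 2, Jarrow 2, Arden 9.
A club with w wins dominates both others in C(w,2) triples; summing gives 15 + 10 + 15 + 3 + 10 + 6 + 3 + 1 + 1 + 36 = 100 transitive triples.
Total triples C(10,3) = 120, so cyclic triples = 120 − 100 = 20.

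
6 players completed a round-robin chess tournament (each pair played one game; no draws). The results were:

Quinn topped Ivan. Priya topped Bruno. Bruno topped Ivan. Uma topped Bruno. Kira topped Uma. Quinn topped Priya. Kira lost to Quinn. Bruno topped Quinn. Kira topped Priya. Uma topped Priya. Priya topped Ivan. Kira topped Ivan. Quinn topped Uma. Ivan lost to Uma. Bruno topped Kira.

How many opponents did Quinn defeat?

Quinn's results: beat Ivan, Uma, Priya, Kira; lost to Bruno.
That is 4 wins.

4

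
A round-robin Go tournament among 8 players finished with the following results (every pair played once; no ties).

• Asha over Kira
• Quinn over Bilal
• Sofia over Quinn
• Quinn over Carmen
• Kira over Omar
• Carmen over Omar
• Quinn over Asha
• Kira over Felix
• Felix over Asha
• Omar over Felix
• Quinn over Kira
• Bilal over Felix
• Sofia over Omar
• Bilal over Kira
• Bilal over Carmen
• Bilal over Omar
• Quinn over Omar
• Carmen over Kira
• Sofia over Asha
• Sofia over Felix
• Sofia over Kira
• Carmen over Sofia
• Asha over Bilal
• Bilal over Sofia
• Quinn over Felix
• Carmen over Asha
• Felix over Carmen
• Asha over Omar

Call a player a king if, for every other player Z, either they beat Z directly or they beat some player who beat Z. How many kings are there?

Omar cannot reach Sofia, Bilal, Quinn, Kira in two steps.
Asha cannot reach Quinn in two steps.
Sofia reaches everyone (king).
Bilal reaches everyone (king).
Felix cannot reach Quinn in two steps.
Carmen reaches everyone (king).
Quinn reaches everyone (king).
Kira cannot reach Sofia, Bilal, Quinn in two steps.
Kings: Sofia, Bilal, Carmen, Quinn — 4.

4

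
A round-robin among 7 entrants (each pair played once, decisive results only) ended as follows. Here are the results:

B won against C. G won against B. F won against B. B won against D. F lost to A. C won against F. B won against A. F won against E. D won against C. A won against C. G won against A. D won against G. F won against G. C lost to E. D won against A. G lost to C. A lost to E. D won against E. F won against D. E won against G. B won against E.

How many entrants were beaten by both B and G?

B beat: A, C, D, E.
G beat: A, B.
Both beat: A — 1.

1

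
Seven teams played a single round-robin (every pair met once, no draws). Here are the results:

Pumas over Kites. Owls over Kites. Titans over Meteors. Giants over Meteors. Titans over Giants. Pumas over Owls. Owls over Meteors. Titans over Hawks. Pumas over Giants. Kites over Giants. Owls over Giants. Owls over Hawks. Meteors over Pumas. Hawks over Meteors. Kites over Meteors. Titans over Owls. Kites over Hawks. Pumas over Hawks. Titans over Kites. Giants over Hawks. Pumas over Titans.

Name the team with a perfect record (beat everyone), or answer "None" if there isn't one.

Highest win total is Titans with 5 (out of 6 possible).
Titans lost to Pumas, so no team went undefeated.

None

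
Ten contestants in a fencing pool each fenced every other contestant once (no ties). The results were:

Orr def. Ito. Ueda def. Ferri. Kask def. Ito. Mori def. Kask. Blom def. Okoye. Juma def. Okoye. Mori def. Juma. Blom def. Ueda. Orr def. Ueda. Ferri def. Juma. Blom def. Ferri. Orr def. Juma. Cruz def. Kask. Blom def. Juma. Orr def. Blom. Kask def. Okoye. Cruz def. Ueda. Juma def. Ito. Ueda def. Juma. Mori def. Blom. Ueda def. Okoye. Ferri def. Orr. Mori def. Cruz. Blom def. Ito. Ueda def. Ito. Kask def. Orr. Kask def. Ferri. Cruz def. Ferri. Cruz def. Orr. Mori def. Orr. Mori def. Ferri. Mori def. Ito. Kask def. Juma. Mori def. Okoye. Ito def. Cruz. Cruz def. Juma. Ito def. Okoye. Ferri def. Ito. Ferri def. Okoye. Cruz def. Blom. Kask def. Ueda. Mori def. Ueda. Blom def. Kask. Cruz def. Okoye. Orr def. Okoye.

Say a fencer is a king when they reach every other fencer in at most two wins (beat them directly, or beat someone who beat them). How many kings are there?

1

Orr cannot reach Mori in two steps.
Ueda cannot reach Kask, Blom, Mori in two steps.
Cruz cannot reach Mori in two steps.
Juma cannot reach Orr, Ueda, Kask, Blom, Ferri, Mori in two steps.
Kask cannot reach Mori in two steps.
Blom cannot reach Mori in two steps.
Ito cannot reach Mori in two steps.
Ferri cannot reach Kask, Mori in two steps.
Okoye cannot reach Orr, Ueda, Cruz, Juma, Kask, Blom, Ito, Ferri, Mori in two steps.
Mori reaches everyone (king).
Kings: Mori — 1.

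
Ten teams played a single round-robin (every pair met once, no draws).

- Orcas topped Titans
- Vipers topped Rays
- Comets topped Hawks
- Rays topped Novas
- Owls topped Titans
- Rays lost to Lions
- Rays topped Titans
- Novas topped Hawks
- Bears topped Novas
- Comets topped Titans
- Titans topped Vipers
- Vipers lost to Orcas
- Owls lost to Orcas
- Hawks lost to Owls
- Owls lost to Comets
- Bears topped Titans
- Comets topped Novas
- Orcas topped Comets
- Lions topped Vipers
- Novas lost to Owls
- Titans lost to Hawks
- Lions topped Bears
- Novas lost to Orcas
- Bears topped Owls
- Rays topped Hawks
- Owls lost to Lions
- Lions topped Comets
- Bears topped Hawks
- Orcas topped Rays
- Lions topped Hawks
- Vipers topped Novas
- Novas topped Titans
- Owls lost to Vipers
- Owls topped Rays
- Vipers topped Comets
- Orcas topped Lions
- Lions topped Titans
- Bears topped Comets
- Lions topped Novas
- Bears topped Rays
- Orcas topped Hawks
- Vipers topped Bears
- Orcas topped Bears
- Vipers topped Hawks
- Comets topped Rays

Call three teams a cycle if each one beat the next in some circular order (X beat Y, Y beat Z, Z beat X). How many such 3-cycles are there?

Win totals: Comets 5, Hawks 1, Novas 2, Lions 8, Titans 1, Rays 3, Orcas 9, Vipers 6, Owls 4, Bears 6.
A team with w wins dominates both others in C(w,2) triples; summing gives 10 + 0 + 1 + 28 + 0 + 3 + 36 + 15 + 6 + 15 = 114 transitive triples.
Total triples C(10,3) = 120, so cyclic triples = 120 − 114 = 6.

6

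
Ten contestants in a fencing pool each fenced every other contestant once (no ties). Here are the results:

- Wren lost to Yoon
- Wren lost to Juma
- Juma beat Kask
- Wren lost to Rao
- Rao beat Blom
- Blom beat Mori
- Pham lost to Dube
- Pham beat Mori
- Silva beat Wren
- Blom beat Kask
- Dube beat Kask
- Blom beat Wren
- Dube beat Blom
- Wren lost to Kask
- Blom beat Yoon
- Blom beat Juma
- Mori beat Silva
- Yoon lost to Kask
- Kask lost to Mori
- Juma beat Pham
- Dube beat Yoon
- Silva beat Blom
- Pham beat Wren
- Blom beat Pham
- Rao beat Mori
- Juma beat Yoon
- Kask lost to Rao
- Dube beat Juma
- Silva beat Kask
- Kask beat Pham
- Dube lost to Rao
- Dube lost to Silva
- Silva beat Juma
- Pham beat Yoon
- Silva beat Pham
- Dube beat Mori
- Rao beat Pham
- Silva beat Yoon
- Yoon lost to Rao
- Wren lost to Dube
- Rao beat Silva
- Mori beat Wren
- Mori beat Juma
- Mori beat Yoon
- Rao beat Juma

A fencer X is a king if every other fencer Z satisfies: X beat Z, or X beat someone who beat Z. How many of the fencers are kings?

Mori cannot reach Rao in two steps.
Silva cannot reach Rao in two steps.
Kask cannot reach Silva, Dube, Juma, Rao, Blom in two steps.
Dube cannot reach Rao in two steps.
Juma cannot reach Silva, Dube, Rao, Blom in two steps.
Pham cannot reach Dube, Rao, Blom in two steps.
Wren cannot reach Mori, Silva, Kask, Dube, Juma, Pham, Rao, Blom, Yoon in two steps.
Rao reaches everyone (king).
Blom cannot reach Dube, Rao in two steps.
Yoon cannot reach Mori, Silva, Kask, Dube, Juma, Pham, Rao, Blom in two steps.
Kings: Rao — 1.

1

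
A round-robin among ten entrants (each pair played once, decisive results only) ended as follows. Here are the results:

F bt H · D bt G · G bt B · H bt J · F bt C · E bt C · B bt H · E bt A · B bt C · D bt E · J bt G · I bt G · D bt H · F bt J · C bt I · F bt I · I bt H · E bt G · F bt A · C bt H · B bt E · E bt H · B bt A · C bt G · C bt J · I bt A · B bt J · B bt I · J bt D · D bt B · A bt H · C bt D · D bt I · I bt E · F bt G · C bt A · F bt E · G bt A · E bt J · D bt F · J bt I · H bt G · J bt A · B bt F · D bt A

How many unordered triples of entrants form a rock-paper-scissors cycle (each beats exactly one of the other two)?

Win totals: A 1, B 7, C 6, D 7, E 5, F 7, G 2, H 2, I 4, J 4.
An entrant with w wins dominates both others in C(w,2) triples; summing gives 0 + 21 + 15 + 21 + 10 + 21 + 1 + 1 + 6 + 6 = 102 transitive triples.
Total triples C(10,3) = 120, so cyclic triples = 120 − 102 = 18.

18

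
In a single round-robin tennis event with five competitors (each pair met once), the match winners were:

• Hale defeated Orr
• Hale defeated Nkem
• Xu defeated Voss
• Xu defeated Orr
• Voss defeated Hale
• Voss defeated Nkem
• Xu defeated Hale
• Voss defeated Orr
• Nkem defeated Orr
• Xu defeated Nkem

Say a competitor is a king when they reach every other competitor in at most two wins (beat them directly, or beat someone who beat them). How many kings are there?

1

Hale cannot reach Xu, Voss in two steps.
Orr cannot reach Hale, Nkem, Xu, Voss in two steps.
Nkem cannot reach Hale, Xu, Voss in two steps.
Xu reaches everyone (king).
Voss cannot reach Xu in two steps.
Kings: Xu — 1.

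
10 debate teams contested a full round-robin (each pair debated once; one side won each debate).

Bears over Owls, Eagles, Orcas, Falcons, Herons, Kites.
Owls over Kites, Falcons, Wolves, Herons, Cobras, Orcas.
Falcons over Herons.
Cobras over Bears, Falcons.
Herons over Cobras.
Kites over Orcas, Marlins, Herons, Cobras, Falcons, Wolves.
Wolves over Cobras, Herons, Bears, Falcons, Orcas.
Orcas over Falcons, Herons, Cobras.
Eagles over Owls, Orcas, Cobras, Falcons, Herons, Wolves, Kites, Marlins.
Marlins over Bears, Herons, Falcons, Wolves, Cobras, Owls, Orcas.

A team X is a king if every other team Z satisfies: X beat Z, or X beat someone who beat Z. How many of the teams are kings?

Bears reaches everyone (king).
Orcas cannot reach Marlins, Owls, Eagles, Wolves, Kites in two steps.
Herons cannot reach Orcas, Marlins, Owls, Eagles, Wolves, Kites in two steps.
Cobras cannot reach Marlins, Wolves in two steps.
Falcons cannot reach Bears, Orcas, Marlins, Owls, Eagles, Wolves, Kites in two steps.
Marlins reaches everyone (king).
Owls cannot reach Eagles in two steps.
Eagles reaches everyone (king).
Wolves cannot reach Marlins in two steps.
Kites cannot reach Eagles in two steps.
Kings: Bears, Marlins, Eagles — 3.

3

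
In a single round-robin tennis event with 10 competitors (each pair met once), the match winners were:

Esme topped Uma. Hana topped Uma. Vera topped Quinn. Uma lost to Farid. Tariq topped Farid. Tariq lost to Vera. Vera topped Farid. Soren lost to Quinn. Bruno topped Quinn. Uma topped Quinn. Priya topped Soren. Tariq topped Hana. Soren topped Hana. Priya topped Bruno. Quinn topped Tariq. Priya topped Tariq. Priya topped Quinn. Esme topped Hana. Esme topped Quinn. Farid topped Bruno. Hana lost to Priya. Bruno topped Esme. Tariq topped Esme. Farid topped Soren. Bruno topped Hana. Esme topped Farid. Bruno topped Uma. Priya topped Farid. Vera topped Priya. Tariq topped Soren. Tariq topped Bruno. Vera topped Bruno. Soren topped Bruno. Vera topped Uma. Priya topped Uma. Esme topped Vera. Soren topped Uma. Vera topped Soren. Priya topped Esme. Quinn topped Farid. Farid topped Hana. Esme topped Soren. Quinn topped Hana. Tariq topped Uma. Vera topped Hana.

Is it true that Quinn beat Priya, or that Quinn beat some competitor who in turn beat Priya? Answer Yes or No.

No

Quinn did not beat Priya directly.
Quinn beat Farid, Hana, Soren, Tariq, but each of them lost to Priya. No two-step path.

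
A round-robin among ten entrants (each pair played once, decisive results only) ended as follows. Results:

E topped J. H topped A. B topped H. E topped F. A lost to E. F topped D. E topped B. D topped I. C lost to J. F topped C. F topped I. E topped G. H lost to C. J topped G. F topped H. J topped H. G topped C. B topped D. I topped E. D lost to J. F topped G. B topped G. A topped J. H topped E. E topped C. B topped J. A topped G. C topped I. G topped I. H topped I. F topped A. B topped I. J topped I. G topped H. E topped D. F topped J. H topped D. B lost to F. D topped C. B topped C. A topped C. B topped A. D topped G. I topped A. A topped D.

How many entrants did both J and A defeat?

3

J beat: C, D, G, H, I.
A beat: C, D, G, J.
Both beat: C, D, G — 3.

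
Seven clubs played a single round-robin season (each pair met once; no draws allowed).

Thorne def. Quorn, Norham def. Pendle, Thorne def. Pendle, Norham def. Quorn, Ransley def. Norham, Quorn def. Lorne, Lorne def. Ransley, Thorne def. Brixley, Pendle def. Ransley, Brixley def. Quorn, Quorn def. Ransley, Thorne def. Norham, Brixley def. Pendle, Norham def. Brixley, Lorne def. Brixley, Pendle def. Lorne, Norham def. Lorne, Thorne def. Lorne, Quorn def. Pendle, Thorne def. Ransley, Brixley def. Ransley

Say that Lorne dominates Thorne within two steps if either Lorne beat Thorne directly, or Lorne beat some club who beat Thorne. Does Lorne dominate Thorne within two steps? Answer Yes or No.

No

Lorne did not beat Thorne directly.
Lorne beat Ransley, Brixley, but each of them lost to Thorne. No two-step path.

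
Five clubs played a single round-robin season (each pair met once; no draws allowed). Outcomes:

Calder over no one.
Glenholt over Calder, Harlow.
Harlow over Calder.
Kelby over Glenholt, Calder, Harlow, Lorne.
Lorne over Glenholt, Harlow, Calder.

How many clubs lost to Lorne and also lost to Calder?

0

Lorne beat: Glenholt, Harlow, Calder.
Calder beat: no one.
No one was beaten by both.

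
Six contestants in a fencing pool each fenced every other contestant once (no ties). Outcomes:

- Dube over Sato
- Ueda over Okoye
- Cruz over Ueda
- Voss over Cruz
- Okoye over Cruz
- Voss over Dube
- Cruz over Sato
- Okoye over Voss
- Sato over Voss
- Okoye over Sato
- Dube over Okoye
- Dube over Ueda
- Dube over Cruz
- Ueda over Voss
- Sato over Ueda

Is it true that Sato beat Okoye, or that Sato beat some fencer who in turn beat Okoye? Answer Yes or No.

Sato did not beat Okoye directly.
Sato beat Ueda, Voss. Of those, Ueda beat Okoye.

Yes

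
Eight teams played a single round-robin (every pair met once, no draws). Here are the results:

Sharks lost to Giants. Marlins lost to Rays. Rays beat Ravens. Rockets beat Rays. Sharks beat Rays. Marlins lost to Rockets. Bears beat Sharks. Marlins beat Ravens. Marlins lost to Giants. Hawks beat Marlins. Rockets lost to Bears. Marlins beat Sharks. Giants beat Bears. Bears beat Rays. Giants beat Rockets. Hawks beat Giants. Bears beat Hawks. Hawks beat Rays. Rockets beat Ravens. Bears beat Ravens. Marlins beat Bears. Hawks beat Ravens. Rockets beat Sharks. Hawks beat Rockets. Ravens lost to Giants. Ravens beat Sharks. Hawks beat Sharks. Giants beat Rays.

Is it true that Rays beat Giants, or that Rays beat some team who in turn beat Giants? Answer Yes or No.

No

Rays did not beat Giants directly.
Rays beat Marlins, Ravens, but each of them lost to Giants. No two-step path.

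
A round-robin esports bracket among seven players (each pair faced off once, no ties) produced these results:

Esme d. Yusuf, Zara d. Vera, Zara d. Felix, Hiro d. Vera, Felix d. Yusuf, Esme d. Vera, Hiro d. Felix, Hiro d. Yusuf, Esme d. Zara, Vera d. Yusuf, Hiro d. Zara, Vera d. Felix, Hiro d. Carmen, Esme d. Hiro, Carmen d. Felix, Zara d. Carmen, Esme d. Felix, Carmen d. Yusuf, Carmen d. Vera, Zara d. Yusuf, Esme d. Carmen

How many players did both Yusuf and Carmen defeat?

0

Yusuf beat: no one.
Carmen beat: Vera, Yusuf, Felix.
No one was beaten by both.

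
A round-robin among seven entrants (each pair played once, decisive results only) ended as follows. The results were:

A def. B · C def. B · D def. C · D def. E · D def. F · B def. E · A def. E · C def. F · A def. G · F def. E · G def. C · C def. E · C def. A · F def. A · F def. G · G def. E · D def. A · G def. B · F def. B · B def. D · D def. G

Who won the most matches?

D

Win totals: A 3, B 2, C 4, D 5, E 0, F 4, G 3.
D leads with 5 wins (next highest: 4).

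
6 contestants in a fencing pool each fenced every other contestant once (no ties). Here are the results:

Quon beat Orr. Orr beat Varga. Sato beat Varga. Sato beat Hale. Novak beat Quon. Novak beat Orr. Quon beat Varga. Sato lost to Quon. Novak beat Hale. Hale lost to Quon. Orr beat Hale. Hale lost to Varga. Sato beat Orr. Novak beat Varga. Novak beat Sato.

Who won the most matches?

Win totals: Varga 1, Quon 4, Hale 0, Sato 3, Novak 5, Orr 2.
Novak leads with 5 wins (next highest: 4).

Novak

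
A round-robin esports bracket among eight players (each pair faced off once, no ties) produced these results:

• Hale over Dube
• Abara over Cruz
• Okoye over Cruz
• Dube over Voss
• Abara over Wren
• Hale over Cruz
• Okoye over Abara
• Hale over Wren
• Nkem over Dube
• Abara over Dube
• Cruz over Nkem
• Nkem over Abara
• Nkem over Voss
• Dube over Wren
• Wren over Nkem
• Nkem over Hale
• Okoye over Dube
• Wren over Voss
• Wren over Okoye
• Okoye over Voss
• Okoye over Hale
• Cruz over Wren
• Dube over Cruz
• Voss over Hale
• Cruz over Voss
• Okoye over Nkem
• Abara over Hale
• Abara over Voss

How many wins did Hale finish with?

Hale's results: beat Wren, Dube, Cruz; lost to Okoye, Nkem, Voss, Abara.
That is 3 wins.

3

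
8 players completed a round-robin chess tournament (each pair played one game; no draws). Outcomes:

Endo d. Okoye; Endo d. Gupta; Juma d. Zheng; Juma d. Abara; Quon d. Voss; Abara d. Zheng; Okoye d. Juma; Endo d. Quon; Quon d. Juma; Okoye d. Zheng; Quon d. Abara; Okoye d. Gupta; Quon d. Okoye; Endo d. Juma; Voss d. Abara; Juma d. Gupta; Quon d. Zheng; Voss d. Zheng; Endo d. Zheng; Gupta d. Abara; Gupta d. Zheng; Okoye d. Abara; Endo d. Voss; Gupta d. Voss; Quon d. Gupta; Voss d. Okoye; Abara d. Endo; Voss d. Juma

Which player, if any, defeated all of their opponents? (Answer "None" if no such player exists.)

None

Highest win total is Quon with 6 (out of 7 possible).
Quon lost to Endo, so no player went undefeated.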